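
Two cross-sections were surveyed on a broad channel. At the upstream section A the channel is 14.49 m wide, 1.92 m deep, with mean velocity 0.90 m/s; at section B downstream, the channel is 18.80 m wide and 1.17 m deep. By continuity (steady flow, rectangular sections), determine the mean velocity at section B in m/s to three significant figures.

1.14 m/s

Q = A₁V₁ = (14.49×1.92) × 0.90 = 25.04 m³/s
A₂ = 18.80 × 1.17 = 22.00 m²
V₂ = Q/A₂ = 25.04/22.00 = 1.138 m/s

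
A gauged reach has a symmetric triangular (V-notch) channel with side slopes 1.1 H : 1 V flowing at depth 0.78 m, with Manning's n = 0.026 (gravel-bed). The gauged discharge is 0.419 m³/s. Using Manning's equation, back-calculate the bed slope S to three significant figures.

A = z·y² = 1.1×0.78² = 0.6692 m²
P = 2y√(1+z²) = 2×0.78×√(1+1.1²) = 2.319 m
R = A/P = 0.6692/2.319 = 0.2886 m
S = (Q·n / (1·A·R^(2/3)))² = (0.419×0.026 / (1×0.6692×0.4367))² = 0.001390

0.00139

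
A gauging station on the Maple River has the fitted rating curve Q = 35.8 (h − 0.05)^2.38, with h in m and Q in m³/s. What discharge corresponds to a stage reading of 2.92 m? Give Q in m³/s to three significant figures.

440 m³/s

Q = 35.8 × (2.92 − 0.05)^2.38 = 35.8 × 2.87^2.38 = 440.2 m³/s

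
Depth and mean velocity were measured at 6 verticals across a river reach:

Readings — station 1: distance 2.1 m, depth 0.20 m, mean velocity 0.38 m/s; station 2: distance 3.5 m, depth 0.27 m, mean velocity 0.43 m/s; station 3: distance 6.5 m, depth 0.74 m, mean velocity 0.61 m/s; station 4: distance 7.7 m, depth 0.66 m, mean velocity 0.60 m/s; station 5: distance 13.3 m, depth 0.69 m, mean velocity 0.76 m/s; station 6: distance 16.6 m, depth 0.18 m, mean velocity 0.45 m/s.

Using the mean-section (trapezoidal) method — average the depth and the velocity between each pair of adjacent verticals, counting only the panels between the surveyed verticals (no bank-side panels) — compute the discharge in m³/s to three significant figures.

4.87 m³/s

Panel 1-2: Δb = 1.4 m, d̄ = (0.20+0.27)/2 = 0.235, v̄ = (0.38+0.43)/2 = 0.405 → q = 1.4×0.235×0.405 = 0.1332 m³/s
Panel 2-3: Δb = 3 m, d̄ = (0.27+0.74)/2 = 0.505, v̄ = (0.43+0.61)/2 = 0.52 → q = 3×0.505×0.52 = 0.7878 m³/s
Panel 3-4: Δb = 1.2 m, d̄ = (0.74+0.66)/2 = 0.7, v̄ = (0.61+0.60)/2 = 0.605 → q = 1.2×0.7×0.605 = 0.5082 m³/s
Panel 4-5: Δb = 5.6 m, d̄ = (0.66+0.69)/2 = 0.675, v̄ = (0.60+0.76)/2 = 0.68 → q = 5.6×0.675×0.68 = 2.570 m³/s
Panel 5-6: Δb = 3.3 m, d̄ = (0.69+0.18)/2 = 0.435, v̄ = (0.76+0.45)/2 = 0.605 → q = 3.3×0.435×0.605 = 0.8685 m³/s
Q = Σ q = 4.868 m³/s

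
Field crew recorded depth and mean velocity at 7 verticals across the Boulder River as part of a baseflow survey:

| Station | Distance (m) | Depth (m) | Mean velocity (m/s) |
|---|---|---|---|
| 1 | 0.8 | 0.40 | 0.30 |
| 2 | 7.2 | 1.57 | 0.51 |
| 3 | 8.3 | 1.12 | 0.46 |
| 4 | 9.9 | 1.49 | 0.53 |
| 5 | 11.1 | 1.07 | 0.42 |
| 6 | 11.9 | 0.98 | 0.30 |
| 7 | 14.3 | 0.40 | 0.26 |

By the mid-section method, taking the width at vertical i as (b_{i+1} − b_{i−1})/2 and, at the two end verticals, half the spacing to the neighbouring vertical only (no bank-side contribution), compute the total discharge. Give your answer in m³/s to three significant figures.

w_1 = (7.2 − 0.8)/2 = 3.2 m; q_1 = 0.30 × 0.40 × 3.2 = 0.3840 m³/s
w_2 = (8.3 − 0.8)/2 = 3.75 m; q_2 = 0.51 × 1.57 × 3.75 = 3.003 m³/s
w_3 = (9.9 − 7.2)/2 = 1.35 m; q_3 = 0.46 × 1.12 × 1.35 = 0.6955 m³/s
w_4 = (11.1 − 8.3)/2 = 1.4 m; q_4 = 0.53 × 1.49 × 1.4 = 1.106 m³/s
w_5 = (11.9 − 9.9)/2 = 1 m; q_5 = 0.42 × 1.07 × 1 = 0.4494 m³/s
w_6 = (14.3 − 11.1)/2 = 1.6 m; q_6 = 0.30 × 0.98 × 1.6 = 0.4704 m³/s
w_7 = (14.3 − 11.9)/2 = 1.2 m; q_7 = 0.26 × 0.40 × 1.2 = 0.1248 m³/s
Q = Σ qᵢ = 6.232 m³/s

6.23 m³/s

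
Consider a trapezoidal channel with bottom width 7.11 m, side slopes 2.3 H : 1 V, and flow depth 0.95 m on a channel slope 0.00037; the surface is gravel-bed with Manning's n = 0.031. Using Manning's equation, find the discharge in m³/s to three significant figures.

4.50 m³/s

A = (b + z·y)·y = (7.11 + 2.3×0.95)×0.95 = 8.830 m²
P = b + 2y√(1+z²) = 7.11 + 2×0.95×√(1+2.3²) = 11.88 m
R = A/P = 8.830/11.88 = 0.7436 m
Q = (1/n)·A·R^(2/3)·S^(1/2) = (1/0.031) × 8.830 × 0.7436^(2/3) × 0.00037^(1/2) = 4.497 m³/s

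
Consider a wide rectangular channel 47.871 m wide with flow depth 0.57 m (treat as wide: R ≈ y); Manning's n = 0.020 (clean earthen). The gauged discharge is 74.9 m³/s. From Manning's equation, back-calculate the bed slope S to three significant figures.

0.00638

A = b·y = 47.871 × 0.57 = 27.29 m²
Wide channel: R ≈ y = 0.57 m
S = (Q·n / (1·A·R^(2/3)))² = (74.9×0.020 / (1×27.29×0.6875))² = 0.006377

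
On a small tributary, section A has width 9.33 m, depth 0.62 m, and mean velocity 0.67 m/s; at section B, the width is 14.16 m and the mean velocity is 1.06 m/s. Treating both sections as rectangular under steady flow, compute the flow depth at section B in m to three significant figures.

0.258 m

Q = A₁V₁ = (9.33×0.62) × 0.67 = 3.876 m³/s
d₂ = Q/(b₂ V₂) = 3.876/(14.16×1.06) = 0.2582 m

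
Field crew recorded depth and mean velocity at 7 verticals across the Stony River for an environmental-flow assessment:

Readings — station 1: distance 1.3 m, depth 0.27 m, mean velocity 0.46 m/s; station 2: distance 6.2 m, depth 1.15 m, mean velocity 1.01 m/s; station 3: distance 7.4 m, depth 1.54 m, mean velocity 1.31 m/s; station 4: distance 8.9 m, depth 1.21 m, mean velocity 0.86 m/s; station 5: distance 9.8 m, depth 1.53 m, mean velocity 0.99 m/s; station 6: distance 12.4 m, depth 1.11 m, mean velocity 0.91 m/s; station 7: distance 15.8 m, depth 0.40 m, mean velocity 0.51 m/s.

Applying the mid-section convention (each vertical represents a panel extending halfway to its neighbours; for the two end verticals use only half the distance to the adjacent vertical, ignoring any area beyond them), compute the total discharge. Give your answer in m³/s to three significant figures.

13.8 m³/s

w_1 = (6.2 − 1.3)/2 = 2.45 m; q_1 = 0.46 × 0.27 × 2.45 = 0.3043 m³/s
w_2 = (7.4 − 1.3)/2 = 3.05 m; q_2 = 1.01 × 1.15 × 3.05 = 3.543 m³/s
w_3 = (8.9 − 6.2)/2 = 1.35 m; q_3 = 1.31 × 1.54 × 1.35 = 2.723 m³/s
w_4 = (9.8 − 7.4)/2 = 1.2 m; q_4 = 0.86 × 1.21 × 1.2 = 1.249 m³/s
w_5 = (12.4 − 8.9)/2 = 1.75 m; q_5 = 0.99 × 1.53 × 1.75 = 2.651 m³/s
w_6 = (15.8 − 9.8)/2 = 3 m; q_6 = 0.91 × 1.11 × 3 = 3.030 m³/s
w_7 = (15.8 − 12.4)/2 = 1.7 m; q_7 = 0.51 × 0.40 × 1.7 = 0.3468 m³/s
Q = Σ qᵢ = 13.85 m³/s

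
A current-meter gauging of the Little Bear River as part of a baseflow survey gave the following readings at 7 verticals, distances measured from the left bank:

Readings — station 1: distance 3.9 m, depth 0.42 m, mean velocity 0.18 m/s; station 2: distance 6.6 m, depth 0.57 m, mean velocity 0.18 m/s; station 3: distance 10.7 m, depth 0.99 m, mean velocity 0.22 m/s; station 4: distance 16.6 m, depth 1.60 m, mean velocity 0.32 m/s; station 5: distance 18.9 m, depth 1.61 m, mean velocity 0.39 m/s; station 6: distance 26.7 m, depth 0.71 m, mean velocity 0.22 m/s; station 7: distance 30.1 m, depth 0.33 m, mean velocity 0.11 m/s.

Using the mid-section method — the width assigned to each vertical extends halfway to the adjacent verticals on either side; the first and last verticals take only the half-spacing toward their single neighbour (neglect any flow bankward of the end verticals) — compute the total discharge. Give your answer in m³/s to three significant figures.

7.75 m³/s

w_1 = (6.6 − 3.9)/2 = 1.35 m; q_1 = 0.18 × 0.42 × 1.35 = 0.1021 m³/s
w_2 = (10.7 − 3.9)/2 = 3.4 m; q_2 = 0.18 × 0.57 × 3.4 = 0.3488 m³/s
w_3 = (16.6 − 6.6)/2 = 5 m; q_3 = 0.22 × 0.99 × 5 = 1.089 m³/s
w_4 = (18.9 − 10.7)/2 = 4.1 m; q_4 = 0.32 × 1.60 × 4.1 = 2.099 m³/s
w_5 = (26.7 − 16.6)/2 = 5.05 m; q_5 = 0.39 × 1.61 × 5.05 = 3.171 m³/s
w_6 = (30.1 − 18.9)/2 = 5.6 m; q_6 = 0.22 × 0.71 × 5.6 = 0.8747 m³/s
w_7 = (30.1 − 26.7)/2 = 1.7 m; q_7 = 0.11 × 0.33 × 1.7 = 0.06171 m³/s
Q = Σ qᵢ = 7.746 m³/s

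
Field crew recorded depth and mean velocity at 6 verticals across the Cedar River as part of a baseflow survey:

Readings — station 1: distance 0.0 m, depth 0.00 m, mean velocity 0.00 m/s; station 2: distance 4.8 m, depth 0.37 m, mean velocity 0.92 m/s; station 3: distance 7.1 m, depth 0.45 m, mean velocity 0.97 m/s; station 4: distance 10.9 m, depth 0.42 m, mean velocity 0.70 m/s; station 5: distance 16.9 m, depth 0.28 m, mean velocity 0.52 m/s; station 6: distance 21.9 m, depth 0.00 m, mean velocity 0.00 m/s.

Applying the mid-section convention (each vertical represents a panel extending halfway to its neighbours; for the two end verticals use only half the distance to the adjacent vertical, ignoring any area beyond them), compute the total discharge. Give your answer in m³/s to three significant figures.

4.78 m³/s

w_2 = (7.1 − 0.0)/2 = 3.55 m; q_2 = 0.92 × 0.37 × 3.55 = 1.208 m³/s
w_3 = (10.9 − 4.8)/2 = 3.05 m; q_3 = 0.97 × 0.45 × 3.05 = 1.331 m³/s
w_4 = (16.9 − 7.1)/2 = 4.9 m; q_4 = 0.70 × 0.42 × 4.9 = 1.441 m³/s
w_5 = (21.9 − 10.9)/2 = 5.5 m; q_5 = 0.52 × 0.28 × 5.5 = 0.8008 m³/s
Stations 1, 6 contribute zero (depth or velocity is 0).
Q = Σ qᵢ = 4.781 m³/s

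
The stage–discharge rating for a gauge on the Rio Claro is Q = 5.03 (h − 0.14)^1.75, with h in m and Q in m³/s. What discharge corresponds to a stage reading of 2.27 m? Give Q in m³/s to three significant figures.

18.9 m³/s

Q = 5.03 × (2.27 − 0.14)^1.75 = 5.03 × 2.13^1.75 = 18.89 m³/s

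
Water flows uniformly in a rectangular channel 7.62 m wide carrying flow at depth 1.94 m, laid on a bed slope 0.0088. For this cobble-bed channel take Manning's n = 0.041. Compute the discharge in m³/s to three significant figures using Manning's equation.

40.0 m³/s

A = b·y = 7.62 × 1.94 = 14.78 m²
P = b + 2y = 7.62 + 2×1.94 = 11.50 m
R = A/P = 14.78/11.50 = 1.285 m
Q = (1/n)·A·R^(2/3)·S^(1/2) = (1/0.041) × 14.78 × 1.285^(2/3) × 0.0088^(1/2) = 39.99 m³/s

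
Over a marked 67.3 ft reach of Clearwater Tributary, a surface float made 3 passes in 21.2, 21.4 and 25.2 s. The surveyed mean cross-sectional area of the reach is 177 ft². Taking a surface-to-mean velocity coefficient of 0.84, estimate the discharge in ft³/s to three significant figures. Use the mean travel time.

t̄ = (21.2 + 21.4 + 25.2) / 3 = 22.6 s
v_surface = L / t̄ = 67.3 / 22.6 = 2.978 ft/s
v_mean = 0.84 × 2.978 = 2.501 ft/s
Q = A × v_mean = 177 × 2.501 = 442.8 ft³/s

443 ft³/s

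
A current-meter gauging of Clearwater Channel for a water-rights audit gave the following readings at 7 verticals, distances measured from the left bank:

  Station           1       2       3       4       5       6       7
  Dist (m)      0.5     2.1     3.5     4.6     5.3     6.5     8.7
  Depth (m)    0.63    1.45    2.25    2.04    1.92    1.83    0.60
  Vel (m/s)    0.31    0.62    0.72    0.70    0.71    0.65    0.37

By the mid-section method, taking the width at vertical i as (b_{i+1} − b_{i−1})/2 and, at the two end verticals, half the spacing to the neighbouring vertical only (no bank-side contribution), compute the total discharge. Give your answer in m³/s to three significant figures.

8.38 m³/s

w_1 = (2.1 − 0.5)/2 = 0.8 m; q_1 = 0.31 × 0.63 × 0.8 = 0.1562 m³/s
w_2 = (3.5 − 0.5)/2 = 1.5 m; q_2 = 0.62 × 1.45 × 1.5 = 1.349 m³/s
w_3 = (4.6 − 2.1)/2 = 1.25 m; q_3 = 0.72 × 2.25 × 1.25 = 2.025 m³/s
w_4 = (5.3 − 3.5)/2 = 0.9 m; q_4 = 0.70 × 2.04 × 0.9 = 1.285 m³/s
w_5 = (6.5 − 4.6)/2 = 0.95 m; q_5 = 0.71 × 1.92 × 0.95 = 1.295 m³/s
w_6 = (8.7 − 5.3)/2 = 1.7 m; q_6 = 0.65 × 1.83 × 1.7 = 2.022 m³/s
w_7 = (8.7 − 6.5)/2 = 1.1 m; q_7 = 0.37 × 0.60 × 1.1 = 0.2442 m³/s
Q = Σ qᵢ = 8.376 m³/s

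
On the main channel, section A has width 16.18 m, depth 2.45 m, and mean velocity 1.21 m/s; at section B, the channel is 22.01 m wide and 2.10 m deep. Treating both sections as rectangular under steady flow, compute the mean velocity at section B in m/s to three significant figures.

Q = A₁V₁ = (16.18×2.45) × 1.21 = 47.97 m³/s
A₂ = 22.01 × 2.10 = 46.22 m²
V₂ = Q/A₂ = 47.97/46.22 = 1.038 m/s

1.04 m/s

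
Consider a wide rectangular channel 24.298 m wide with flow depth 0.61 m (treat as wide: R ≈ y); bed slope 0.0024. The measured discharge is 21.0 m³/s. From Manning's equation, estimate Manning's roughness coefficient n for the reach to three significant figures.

A = b·y = 24.298 × 0.61 = 14.82 m²
Wide channel: R ≈ y = 0.61 m
n = (1/Q)·A·R^(2/3)·S^(1/2) = (1/21.0) × 14.82 × 0.7193 × 0.04899 = 0.02487

0.0249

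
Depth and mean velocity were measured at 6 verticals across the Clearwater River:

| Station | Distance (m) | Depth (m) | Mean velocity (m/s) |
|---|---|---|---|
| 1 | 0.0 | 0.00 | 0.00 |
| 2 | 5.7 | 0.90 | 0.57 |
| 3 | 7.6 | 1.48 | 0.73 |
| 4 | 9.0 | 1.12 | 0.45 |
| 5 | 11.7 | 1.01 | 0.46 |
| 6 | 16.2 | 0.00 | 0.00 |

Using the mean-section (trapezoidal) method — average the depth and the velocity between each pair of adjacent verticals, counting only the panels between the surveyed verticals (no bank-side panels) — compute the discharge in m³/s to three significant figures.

5.11 m³/s

Panel 1-2: Δb = 5.7 m, d̄ = (0.00+0.90)/2 = 0.45, v̄ = (0.00+0.57)/2 = 0.285 → q = 5.7×0.45×0.285 = 0.7310 m³/s
Panel 2-3: Δb = 1.9 m, d̄ = (0.90+1.48)/2 = 1.19, v̄ = (0.57+0.73)/2 = 0.65 → q = 1.9×1.19×0.65 = 1.470 m³/s
Panel 3-4: Δb = 1.4 m, d̄ = (1.48+1.12)/2 = 1.3, v̄ = (0.73+0.45)/2 = 0.59 → q = 1.4×1.3×0.59 = 1.074 m³/s
Panel 4-5: Δb = 2.7 m, d̄ = (1.12+1.01)/2 = 1.065, v̄ = (0.45+0.46)/2 = 0.455 → q = 2.7×1.065×0.455 = 1.308 m³/s
Panel 5-6: Δb = 4.5 m, d̄ = (1.01+0.00)/2 = 0.505, v̄ = (0.46+0.00)/2 = 0.23 → q = 4.5×0.505×0.23 = 0.5227 m³/s
Q = Σ q = 5.106 m³/s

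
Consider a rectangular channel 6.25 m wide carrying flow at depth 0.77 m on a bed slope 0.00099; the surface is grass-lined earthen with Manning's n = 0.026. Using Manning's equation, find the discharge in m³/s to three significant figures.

A = b·y = 6.25 × 0.77 = 4.813 m²
P = b + 2y = 6.25 + 2×0.77 = 7.790 m
R = A/P = 4.813/7.790 = 0.6178 m
Q = (1/n)·A·R^(2/3)·S^(1/2) = (1/0.026) × 4.813 × 0.6178^(2/3) × 0.00099^(1/2) = 4.224 m³/s

4.22 m³/s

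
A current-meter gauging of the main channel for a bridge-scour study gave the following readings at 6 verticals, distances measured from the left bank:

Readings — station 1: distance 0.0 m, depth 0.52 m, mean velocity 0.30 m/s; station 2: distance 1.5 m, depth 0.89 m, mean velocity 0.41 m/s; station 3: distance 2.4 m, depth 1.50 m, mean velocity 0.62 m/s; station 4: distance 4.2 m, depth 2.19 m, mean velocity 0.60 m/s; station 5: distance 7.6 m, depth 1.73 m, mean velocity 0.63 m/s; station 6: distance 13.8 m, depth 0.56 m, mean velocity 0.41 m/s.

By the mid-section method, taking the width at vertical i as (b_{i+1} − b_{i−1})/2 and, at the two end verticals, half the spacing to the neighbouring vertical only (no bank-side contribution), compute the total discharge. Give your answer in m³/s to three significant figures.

11.2 m³/s

w_1 = (1.5 − 0.0)/2 = 0.75 m; q_1 = 0.30 × 0.52 × 0.75 = 0.1170 m³/s
w_2 = (2.4 − 0.0)/2 = 1.2 m; q_2 = 0.41 × 0.89 × 1.2 = 0.4379 m³/s
w_3 = (4.2 − 1.5)/2 = 1.35 m; q_3 = 0.62 × 1.50 × 1.35 = 1.256 m³/s
w_4 = (7.6 − 2.4)/2 = 2.6 m; q_4 = 0.60 × 2.19 × 2.6 = 3.416 m³/s
w_5 = (13.8 − 4.2)/2 = 4.8 m; q_5 = 0.63 × 1.73 × 4.8 = 5.232 m³/s
w_6 = (13.8 − 7.6)/2 = 3.1 m; q_6 = 0.41 × 0.56 × 3.1 = 0.7118 m³/s
Q = Σ qᵢ = 11.17 m³/s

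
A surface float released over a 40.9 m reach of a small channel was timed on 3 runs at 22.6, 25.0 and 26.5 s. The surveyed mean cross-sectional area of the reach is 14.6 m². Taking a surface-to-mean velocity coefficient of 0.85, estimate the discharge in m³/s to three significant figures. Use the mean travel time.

t̄ = (22.6 + 25.0 + 26.5) / 3 = 24.7 s
v_surface = L / t̄ = 40.9 / 24.7 = 1.656 m/s
v_mean = 0.85 × 1.656 = 1.407 m/s
Q = A × v_mean = 14.6 × 1.407 = 20.55 m³/s

20.5 m³/s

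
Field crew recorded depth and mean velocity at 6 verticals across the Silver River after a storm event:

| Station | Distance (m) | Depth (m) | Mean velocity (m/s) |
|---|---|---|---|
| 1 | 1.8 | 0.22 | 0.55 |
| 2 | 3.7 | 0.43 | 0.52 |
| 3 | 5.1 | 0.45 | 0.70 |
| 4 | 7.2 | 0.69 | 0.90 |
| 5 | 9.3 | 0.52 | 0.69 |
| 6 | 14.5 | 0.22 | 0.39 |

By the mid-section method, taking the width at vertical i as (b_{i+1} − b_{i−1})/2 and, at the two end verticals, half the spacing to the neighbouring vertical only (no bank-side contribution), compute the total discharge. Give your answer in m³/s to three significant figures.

3.87 m³/s

w_1 = (3.7 − 1.8)/2 = 0.95 m; q_1 = 0.55 × 0.22 × 0.95 = 0.1150 m³/s
w_2 = (5.1 − 1.8)/2 = 1.65 m; q_2 = 0.52 × 0.43 × 1.65 = 0.3689 m³/s
w_3 = (7.2 − 3.7)/2 = 1.75 m; q_3 = 0.70 × 0.45 × 1.75 = 0.5513 m³/s
w_4 = (9.3 − 5.1)/2 = 2.1 m; q_4 = 0.90 × 0.69 × 2.1 = 1.304 m³/s
w_5 = (14.5 − 7.2)/2 = 3.65 m; q_5 = 0.69 × 0.52 × 3.65 = 1.310 m³/s
w_6 = (14.5 − 9.3)/2 = 2.6 m; q_6 = 0.39 × 0.22 × 2.6 = 0.2231 m³/s
Q = Σ qᵢ = 3.872 m³/s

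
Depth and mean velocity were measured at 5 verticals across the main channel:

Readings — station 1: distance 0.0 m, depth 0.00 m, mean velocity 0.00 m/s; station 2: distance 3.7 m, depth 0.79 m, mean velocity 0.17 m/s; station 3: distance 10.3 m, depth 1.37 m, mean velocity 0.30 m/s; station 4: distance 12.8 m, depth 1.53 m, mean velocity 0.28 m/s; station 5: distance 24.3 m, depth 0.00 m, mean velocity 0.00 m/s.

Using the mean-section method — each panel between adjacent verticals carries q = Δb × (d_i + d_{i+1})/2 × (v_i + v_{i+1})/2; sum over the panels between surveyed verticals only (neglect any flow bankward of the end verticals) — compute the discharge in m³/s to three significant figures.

4.08 m³/s

Panel 1-2: Δb = 3.7 m, d̄ = (0.00+0.79)/2 = 0.395, v̄ = (0.00+0.17)/2 = 0.085 → q = 3.7×0.395×0.085 = 0.1242 m³/s
Panel 2-3: Δb = 6.6 m, d̄ = (0.79+1.37)/2 = 1.08, v̄ = (0.17+0.30)/2 = 0.235 → q = 6.6×1.08×0.235 = 1.675 m³/s
Panel 3-4: Δb = 2.5 m, d̄ = (1.37+1.53)/2 = 1.45, v̄ = (0.30+0.28)/2 = 0.29 → q = 2.5×1.45×0.29 = 1.051 m³/s
Panel 4-5: Δb = 11.5 m, d̄ = (1.53+0.00)/2 = 0.765, v̄ = (0.28+0.00)/2 = 0.14 → q = 11.5×0.765×0.14 = 1.232 m³/s
Q = Σ q = 4.082 m³/s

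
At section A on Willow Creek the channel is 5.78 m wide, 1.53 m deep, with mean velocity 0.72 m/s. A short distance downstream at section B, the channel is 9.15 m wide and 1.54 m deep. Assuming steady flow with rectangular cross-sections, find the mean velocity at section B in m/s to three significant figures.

0.452 m/s

Q = A₁V₁ = (5.78×1.53) × 0.72 = 6.367 m³/s
A₂ = 9.15 × 1.54 = 14.09 m²
V₂ = Q/A₂ = 6.367/14.09 = 0.4519 m/s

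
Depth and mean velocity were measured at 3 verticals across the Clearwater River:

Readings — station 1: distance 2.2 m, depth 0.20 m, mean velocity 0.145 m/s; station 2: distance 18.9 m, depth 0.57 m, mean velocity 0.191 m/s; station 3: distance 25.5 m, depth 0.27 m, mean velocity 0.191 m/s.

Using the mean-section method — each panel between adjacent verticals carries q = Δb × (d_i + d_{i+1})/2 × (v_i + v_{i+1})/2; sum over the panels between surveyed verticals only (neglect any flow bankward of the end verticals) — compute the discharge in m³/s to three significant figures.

1.61 m³/s

Panel 1-2: Δb = 16.7 m, d̄ = (0.20+0.57)/2 = 0.385, v̄ = (0.145+0.191)/2 = 0.168 → q = 16.7×0.385×0.168 = 1.080 m³/s
Panel 2-3: Δb = 6.6 m, d̄ = (0.57+0.27)/2 = 0.42, v̄ = (0.191+0.191)/2 = 0.191 → q = 6.6×0.42×0.191 = 0.5295 m³/s
Q = Σ q = 1.610 m³/s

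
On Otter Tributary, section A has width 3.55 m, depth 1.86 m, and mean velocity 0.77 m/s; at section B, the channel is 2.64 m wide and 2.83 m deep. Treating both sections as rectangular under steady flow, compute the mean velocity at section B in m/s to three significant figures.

0.681 m/s

Q = A₁V₁ = (3.55×1.86) × 0.77 = 5.084 m³/s
A₂ = 2.64 × 2.83 = 7.471 m²
V₂ = Q/A₂ = 5.084/7.471 = 0.6805 m/s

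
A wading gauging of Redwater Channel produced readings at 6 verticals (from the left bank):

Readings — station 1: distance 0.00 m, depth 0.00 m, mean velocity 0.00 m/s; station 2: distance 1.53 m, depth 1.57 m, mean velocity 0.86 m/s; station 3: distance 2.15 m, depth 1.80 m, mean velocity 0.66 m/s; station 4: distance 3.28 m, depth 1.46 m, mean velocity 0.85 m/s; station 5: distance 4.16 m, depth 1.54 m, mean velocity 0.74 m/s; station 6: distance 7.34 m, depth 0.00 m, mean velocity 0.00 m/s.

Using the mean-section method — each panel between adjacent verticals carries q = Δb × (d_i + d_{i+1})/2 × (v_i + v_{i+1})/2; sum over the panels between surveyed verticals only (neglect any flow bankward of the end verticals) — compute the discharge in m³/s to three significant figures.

4.66 m³/s

Panel 1-2: Δb = 1.53 m, d̄ = (0.00+1.57)/2 = 0.785, v̄ = (0.00+0.86)/2 = 0.43 → q = 1.53×0.785×0.43 = 0.5165 m³/s
Panel 2-3: Δb = 0.62 m, d̄ = (1.57+1.80)/2 = 1.685, v̄ = (0.86+0.66)/2 = 0.76 → q = 0.62×1.685×0.76 = 0.7940 m³/s
Panel 3-4: Δb = 1.13 m, d̄ = (1.80+1.46)/2 = 1.63, v̄ = (0.66+0.85)/2 = 0.755 → q = 1.13×1.63×0.755 = 1.391 m³/s
Panel 4-5: Δb = 0.88 m, d̄ = (1.46+1.54)/2 = 1.5, v̄ = (0.85+0.74)/2 = 0.795 → q = 0.88×1.5×0.795 = 1.049 m³/s
Panel 5-6: Δb = 3.18 m, d̄ = (1.54+0.00)/2 = 0.77, v̄ = (0.74+0.00)/2 = 0.37 → q = 3.18×0.77×0.37 = 0.9060 m³/s
Q = Σ q = 4.656 m³/s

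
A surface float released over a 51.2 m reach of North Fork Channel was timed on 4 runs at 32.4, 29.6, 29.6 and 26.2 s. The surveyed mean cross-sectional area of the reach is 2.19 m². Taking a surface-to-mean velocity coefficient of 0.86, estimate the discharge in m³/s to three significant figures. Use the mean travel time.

3.27 m³/s

t̄ = (32.4 + 29.6 + 29.6 + 26.2) / 4 = 29.45 s
v_surface = L / t̄ = 51.2 / 29.45 = 1.739 m/s
v_mean = 0.86 × 1.739 = 1.495 m/s
Q = A × v_mean = 2.19 × 1.495 = 3.274 m³/s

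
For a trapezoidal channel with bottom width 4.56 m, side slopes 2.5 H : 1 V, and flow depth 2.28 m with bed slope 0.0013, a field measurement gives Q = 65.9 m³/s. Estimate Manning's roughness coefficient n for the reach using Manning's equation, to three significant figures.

A = (b + z·y)·y = (4.56 + 2.5×2.28)×2.28 = 23.39 m²
P = b + 2y√(1+z²) = 4.56 + 2×2.28×√(1+2.5²) = 16.84 m
R = A/P = 23.39/16.84 = 1.389 m
n = (1/Q)·A·R^(2/3)·S^(1/2) = (1/65.9) × 23.39 × 1.245 × 0.03606 = 0.01594

0.0159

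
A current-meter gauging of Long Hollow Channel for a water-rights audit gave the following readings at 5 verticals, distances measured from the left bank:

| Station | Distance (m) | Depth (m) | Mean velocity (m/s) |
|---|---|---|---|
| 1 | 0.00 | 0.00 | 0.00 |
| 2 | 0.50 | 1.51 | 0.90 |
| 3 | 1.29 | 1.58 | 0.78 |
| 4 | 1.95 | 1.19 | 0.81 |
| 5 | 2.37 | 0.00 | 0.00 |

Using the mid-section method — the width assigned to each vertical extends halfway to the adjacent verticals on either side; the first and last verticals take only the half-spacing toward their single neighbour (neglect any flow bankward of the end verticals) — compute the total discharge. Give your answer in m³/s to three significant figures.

2.29 m³/s

w_2 = (1.29 − 0.00)/2 = 0.645 m; q_2 = 0.90 × 1.51 × 0.645 = 0.8766 m³/s
w_3 = (1.95 − 0.50)/2 = 0.725 m; q_3 = 0.78 × 1.58 × 0.725 = 0.8935 m³/s
w_4 = (2.37 − 1.29)/2 = 0.54 m; q_4 = 0.81 × 1.19 × 0.54 = 0.5205 m³/s
Stations 1, 5 contribute zero (depth or velocity is 0).
Q = Σ qᵢ = 2.291 m³/s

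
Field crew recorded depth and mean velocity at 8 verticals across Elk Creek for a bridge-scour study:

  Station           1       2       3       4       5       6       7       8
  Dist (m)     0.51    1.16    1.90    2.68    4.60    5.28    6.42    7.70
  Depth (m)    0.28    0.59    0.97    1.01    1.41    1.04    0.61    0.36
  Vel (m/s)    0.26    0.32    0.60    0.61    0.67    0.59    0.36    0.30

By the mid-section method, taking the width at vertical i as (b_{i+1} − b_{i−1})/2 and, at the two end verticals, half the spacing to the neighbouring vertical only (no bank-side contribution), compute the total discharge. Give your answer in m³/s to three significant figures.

3.55 m³/s

w_1 = (1.16 − 0.51)/2 = 0.325 m; q_1 = 0.26 × 0.28 × 0.325 = 0.02366 m³/s
w_2 = (1.90 − 0.51)/2 = 0.695 m; q_2 = 0.32 × 0.59 × 0.695 = 0.1312 m³/s
w_3 = (2.68 − 1.16)/2 = 0.76 m; q_3 = 0.60 × 0.97 × 0.76 = 0.4423 m³/s
w_4 = (4.60 − 1.90)/2 = 1.35 m; q_4 = 0.61 × 1.01 × 1.35 = 0.8317 m³/s
w_5 = (5.28 − 2.68)/2 = 1.3 m; q_5 = 0.67 × 1.41 × 1.3 = 1.228 m³/s
w_6 = (6.42 − 4.60)/2 = 0.91 m; q_6 = 0.59 × 1.04 × 0.91 = 0.5584 m³/s
w_7 = (7.70 − 5.28)/2 = 1.21 m; q_7 = 0.36 × 0.61 × 1.21 = 0.2657 m³/s
w_8 = (7.70 − 6.42)/2 = 0.64 m; q_8 = 0.30 × 0.36 × 0.64 = 0.06912 m³/s
Q = Σ qᵢ = 3.550 m³/s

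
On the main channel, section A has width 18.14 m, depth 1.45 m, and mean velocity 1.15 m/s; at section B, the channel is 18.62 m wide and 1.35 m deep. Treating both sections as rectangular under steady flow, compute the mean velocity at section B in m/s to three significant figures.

1.20 m/s

Q = A₁V₁ = (18.14×1.45) × 1.15 = 30.25 m³/s
A₂ = 18.62 × 1.35 = 25.14 m²
V₂ = Q/A₂ = 30.25/25.14 = 1.203 m/s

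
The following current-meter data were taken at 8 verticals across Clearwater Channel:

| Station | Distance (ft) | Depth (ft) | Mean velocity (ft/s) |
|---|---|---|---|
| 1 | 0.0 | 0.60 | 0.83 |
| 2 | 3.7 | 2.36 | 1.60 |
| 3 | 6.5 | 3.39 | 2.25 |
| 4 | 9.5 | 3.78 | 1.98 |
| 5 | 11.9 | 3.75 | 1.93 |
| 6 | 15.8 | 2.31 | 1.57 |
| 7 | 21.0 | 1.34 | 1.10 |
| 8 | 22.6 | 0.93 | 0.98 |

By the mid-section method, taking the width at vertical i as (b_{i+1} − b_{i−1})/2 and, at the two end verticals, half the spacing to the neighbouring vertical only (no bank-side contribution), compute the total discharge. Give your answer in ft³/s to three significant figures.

101 ft³/s

w_1 = (3.7 − 0.0)/2 = 1.85 ft; q_1 = 0.83 × 0.60 × 1.85 = 0.9213 ft³/s
w_2 = (6.5 − 0.0)/2 = 3.25 ft; q_2 = 1.60 × 2.36 × 3.25 = 12.27 ft³/s
w_3 = (9.5 − 3.7)/2 = 2.9 ft; q_3 = 2.25 × 3.39 × 2.9 = 22.12 ft³/s
w_4 = (11.9 − 6.5)/2 = 2.7 ft; q_4 = 1.98 × 3.78 × 2.7 = 20.21 ft³/s
w_5 = (15.8 − 9.5)/2 = 3.15 ft; q_5 = 1.93 × 3.75 × 3.15 = 22.80 ft³/s
w_6 = (21.0 − 11.9)/2 = 4.55 ft; q_6 = 1.57 × 2.31 × 4.55 = 16.50 ft³/s
w_7 = (22.6 − 15.8)/2 = 3.4 ft; q_7 = 1.10 × 1.34 × 3.4 = 5.012 ft³/s
w_8 = (22.6 − 21.0)/2 = 0.8 ft; q_8 = 0.98 × 0.93 × 0.8 = 0.7291 ft³/s
Q = Σ qᵢ = 100.6 ft³/s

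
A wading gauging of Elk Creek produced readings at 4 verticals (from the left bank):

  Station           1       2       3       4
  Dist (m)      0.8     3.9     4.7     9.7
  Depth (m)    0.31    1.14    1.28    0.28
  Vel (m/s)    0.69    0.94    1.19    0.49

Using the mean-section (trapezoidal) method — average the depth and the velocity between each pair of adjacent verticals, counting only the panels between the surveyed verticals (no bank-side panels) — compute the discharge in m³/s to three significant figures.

6.14 m³/s

Panel 1-2: Δb = 3.1 m, d̄ = (0.31+1.14)/2 = 0.725, v̄ = (0.69+0.94)/2 = 0.815 → q = 3.1×0.725×0.815 = 1.832 m³/s
Panel 2-3: Δb = 0.8 m, d̄ = (1.14+1.28)/2 = 1.21, v̄ = (0.94+1.19)/2 = 1.065 → q = 0.8×1.21×1.065 = 1.031 m³/s
Panel 3-4: Δb = 5 m, d̄ = (1.28+0.28)/2 = 0.78, v̄ = (1.19+0.49)/2 = 0.84 → q = 5×0.78×0.84 = 3.276 m³/s
Q = Σ q = 6.139 m³/s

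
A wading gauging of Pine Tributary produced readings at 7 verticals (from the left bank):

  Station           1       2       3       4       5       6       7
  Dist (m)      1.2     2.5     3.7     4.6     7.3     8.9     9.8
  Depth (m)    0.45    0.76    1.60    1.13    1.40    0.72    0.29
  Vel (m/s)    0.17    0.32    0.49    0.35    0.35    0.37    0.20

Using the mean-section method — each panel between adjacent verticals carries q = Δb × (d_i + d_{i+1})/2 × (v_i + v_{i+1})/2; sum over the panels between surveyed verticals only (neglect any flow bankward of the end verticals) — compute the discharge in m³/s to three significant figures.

Panel 1-2: Δb = 1.3 m, d̄ = (0.45+0.76)/2 = 0.605, v̄ = (0.17+0.32)/2 = 0.245 → q = 1.3×0.605×0.245 = 0.1927 m³/s
Panel 2-3: Δb = 1.2 m, d̄ = (0.76+1.60)/2 = 1.18, v̄ = (0.32+0.49)/2 = 0.405 → q = 1.2×1.18×0.405 = 0.5735 m³/s
Panel 3-4: Δb = 0.9 m, d̄ = (1.60+1.13)/2 = 1.365, v̄ = (0.49+0.35)/2 = 0.42 → q = 0.9×1.365×0.42 = 0.5160 m³/s
Panel 4-5: Δb = 2.7 m, d̄ = (1.13+1.40)/2 = 1.265, v̄ = (0.35+0.35)/2 = 0.35 → q = 2.7×1.265×0.35 = 1.195 m³/s
Panel 5-6: Δb = 1.6 m, d̄ = (1.40+0.72)/2 = 1.06, v̄ = (0.35+0.37)/2 = 0.36 → q = 1.6×1.06×0.36 = 0.6106 m³/s
Panel 6-7: Δb = 0.9 m, d̄ = (0.72+0.29)/2 = 0.505, v̄ = (0.37+0.20)/2 = 0.285 → q = 0.9×0.505×0.285 = 0.1295 m³/s
Q = Σ q = 3.218 m³/s

3.22 m³/s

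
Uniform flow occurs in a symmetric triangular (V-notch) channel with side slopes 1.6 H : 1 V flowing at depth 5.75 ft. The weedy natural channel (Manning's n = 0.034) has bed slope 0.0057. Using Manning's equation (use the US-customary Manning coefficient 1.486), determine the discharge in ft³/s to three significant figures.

A = z·y² = 1.6×5.75² = 52.90 ft²
P = 2y√(1+z²) = 2×5.75×√(1+1.6²) = 21.70 ft
R = A/P = 52.90/21.70 = 2.438 ft
Q = (1.486/n)·A·R^(2/3)·S^(1/2) = (1.486/0.034) × 52.90 × 2.438^(2/3) × 0.0057^(1/2) = 316.2 ft³/s

316 ft³/s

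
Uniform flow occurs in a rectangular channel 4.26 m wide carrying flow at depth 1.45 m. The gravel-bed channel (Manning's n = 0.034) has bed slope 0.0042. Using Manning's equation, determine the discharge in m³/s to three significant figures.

10.7 m³/s

A = b·y = 4.26 × 1.45 = 6.177 m²
P = b + 2y = 4.26 + 2×1.45 = 7.160 m
R = A/P = 6.177/7.160 = 0.8627 m
Q = (1/n)·A·R^(2/3)·S^(1/2) = (1/0.034) × 6.177 × 0.8627^(2/3) × 0.0042^(1/2) = 10.67 m³/s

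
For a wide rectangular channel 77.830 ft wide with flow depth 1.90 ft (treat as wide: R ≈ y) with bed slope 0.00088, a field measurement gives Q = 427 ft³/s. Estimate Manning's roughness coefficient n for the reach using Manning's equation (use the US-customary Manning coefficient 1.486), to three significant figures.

0.0234

A = b·y = 77.830 × 1.90 = 147.9 ft²
Wide channel: R ≈ y = 1.90 ft
n = (1.486/Q)·A·R^(2/3)·S^(1/2) = (1.486/427) × 147.9 × 1.534 × 0.02966 = 0.02342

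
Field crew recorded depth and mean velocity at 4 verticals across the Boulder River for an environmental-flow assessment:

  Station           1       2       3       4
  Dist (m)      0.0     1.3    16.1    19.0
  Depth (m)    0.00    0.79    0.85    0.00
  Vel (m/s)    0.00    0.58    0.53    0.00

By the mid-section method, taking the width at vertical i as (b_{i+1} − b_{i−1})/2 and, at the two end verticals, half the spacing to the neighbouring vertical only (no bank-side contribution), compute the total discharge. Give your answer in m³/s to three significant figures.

7.68 m³/s

w_2 = (16.1 − 0.0)/2 = 8.05 m; q_2 = 0.58 × 0.79 × 8.05 = 3.689 m³/s
w_3 = (19.0 − 1.3)/2 = 8.85 m; q_3 = 0.53 × 0.85 × 8.85 = 3.987 m³/s
Stations 1, 4 contribute zero (depth or velocity is 0).
Q = Σ qᵢ = 7.675 m³/s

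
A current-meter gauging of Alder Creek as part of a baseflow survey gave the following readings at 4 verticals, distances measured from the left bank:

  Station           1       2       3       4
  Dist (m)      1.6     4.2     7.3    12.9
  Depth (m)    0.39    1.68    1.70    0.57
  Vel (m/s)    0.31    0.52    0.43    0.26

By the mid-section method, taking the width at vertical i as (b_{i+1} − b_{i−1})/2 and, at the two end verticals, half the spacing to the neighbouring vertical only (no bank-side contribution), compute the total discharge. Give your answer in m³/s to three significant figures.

w_1 = (4.2 − 1.6)/2 = 1.3 m; q_1 = 0.31 × 0.39 × 1.3 = 0.1572 m³/s
w_2 = (7.3 − 1.6)/2 = 2.85 m; q_2 = 0.52 × 1.68 × 2.85 = 2.490 m³/s
w_3 = (12.9 − 4.2)/2 = 4.35 m; q_3 = 0.43 × 1.70 × 4.35 = 3.180 m³/s
w_4 = (12.9 − 7.3)/2 = 2.8 m; q_4 = 0.26 × 0.57 × 2.8 = 0.4150 m³/s
Q = Σ qᵢ = 6.242 m³/s

6.24 m³/s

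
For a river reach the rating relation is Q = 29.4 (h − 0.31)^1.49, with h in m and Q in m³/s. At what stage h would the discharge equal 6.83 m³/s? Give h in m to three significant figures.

0.685 m

h − h₀ = (Q/C)^(1/b) = (6.83/29.4)^(1/1.49) = 0.3754 m
h = 0.31 + 0.3754 = 0.6854 m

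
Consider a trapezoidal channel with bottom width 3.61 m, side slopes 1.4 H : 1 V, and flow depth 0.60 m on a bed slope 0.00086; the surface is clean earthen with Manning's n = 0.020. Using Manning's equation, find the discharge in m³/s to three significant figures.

2.37 m³/s

A = (b + z·y)·y = (3.61 + 1.4×0.60)×0.60 = 2.670 m²
P = b + 2y√(1+z²) = 3.61 + 2×0.60×√(1+1.4²) = 5.675 m
R = A/P = 2.670/5.675 = 0.4705 m
Q = (1/n)·A·R^(2/3)·S^(1/2) = (1/0.020) × 2.670 × 0.4705^(2/3) × 0.00086^(1/2) = 2.368 m³/s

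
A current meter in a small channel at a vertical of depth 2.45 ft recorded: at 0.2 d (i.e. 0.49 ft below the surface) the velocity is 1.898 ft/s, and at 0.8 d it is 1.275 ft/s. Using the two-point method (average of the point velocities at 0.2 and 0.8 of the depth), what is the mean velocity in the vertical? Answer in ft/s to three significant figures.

1.59 ft/s

v̄ = (1.898 + 1.275) / 2 = 1.587 ft/s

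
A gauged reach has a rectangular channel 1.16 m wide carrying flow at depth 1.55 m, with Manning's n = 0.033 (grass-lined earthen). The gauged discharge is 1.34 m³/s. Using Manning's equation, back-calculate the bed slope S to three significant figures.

A = b·y = 1.16 × 1.55 = 1.798 m²
P = b + 2y = 1.16 + 2×1.55 = 4.260 m
R = A/P = 1.798/4.260 = 0.4221 m
S = (Q·n / (1·A·R^(2/3)))² = (1.34×0.033 / (1×1.798×0.5627))² = 0.001911

0.00191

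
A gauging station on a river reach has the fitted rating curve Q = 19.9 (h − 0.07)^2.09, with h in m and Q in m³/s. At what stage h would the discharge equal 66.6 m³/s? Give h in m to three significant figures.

1.85 m

h − h₀ = (Q/C)^(1/b) = (66.6/19.9)^(1/2.09) = 1.782 m
h = 0.07 + 1.782 = 1.852 m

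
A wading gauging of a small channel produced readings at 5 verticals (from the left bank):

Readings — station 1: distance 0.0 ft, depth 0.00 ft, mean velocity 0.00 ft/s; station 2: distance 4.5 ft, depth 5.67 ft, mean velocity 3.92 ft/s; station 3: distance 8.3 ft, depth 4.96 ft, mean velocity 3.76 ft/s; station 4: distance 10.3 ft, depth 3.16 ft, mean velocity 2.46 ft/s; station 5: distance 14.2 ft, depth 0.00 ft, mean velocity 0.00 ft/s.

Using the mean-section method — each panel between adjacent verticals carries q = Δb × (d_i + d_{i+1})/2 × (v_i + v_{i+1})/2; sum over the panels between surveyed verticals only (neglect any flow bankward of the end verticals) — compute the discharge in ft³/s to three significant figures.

135 ft³/s

Panel 1-2: Δb = 4.5 ft, d̄ = (0.00+5.67)/2 = 2.835, v̄ = (0.00+3.92)/2 = 1.96 → q = 4.5×2.835×1.96 = 25.00 ft³/s
Panel 2-3: Δb = 3.8 ft, d̄ = (5.67+4.96)/2 = 5.315, v̄ = (3.92+3.76)/2 = 3.84 → q = 3.8×5.315×3.84 = 77.56 ft³/s
Panel 3-4: Δb = 2 ft, d̄ = (4.96+3.16)/2 = 4.06, v̄ = (3.76+2.46)/2 = 3.11 → q = 2×4.06×3.11 = 25.25 ft³/s
Panel 4-5: Δb = 3.9 ft, d̄ = (3.16+0.00)/2 = 1.58, v̄ = (2.46+0.00)/2 = 1.23 → q = 3.9×1.58×1.23 = 7.579 ft³/s
Q = Σ q = 135.4 ft³/s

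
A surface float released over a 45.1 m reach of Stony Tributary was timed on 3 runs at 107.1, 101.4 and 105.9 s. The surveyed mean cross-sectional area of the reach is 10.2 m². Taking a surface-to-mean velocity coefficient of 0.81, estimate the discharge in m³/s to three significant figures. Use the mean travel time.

3.56 m³/s

t̄ = (107.1 + 101.4 + 105.9) / 3 = 104.8 s
v_surface = L / t̄ = 45.1 / 104.8 = 0.4303 m/s
v_mean = 0.81 × 0.4303 = 0.3486 m/s
Q = A × v_mean = 10.2 × 0.3486 = 3.555 m³/s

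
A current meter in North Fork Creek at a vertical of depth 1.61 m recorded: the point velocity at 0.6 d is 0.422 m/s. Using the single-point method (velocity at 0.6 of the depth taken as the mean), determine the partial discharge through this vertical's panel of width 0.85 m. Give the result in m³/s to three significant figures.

v̄ = v₀.₆ = 0.422 m/s
q = v̄ × d × w = 0.4220 × 1.61 × 0.85 = 0.5775 m³/s

0.578 m³/s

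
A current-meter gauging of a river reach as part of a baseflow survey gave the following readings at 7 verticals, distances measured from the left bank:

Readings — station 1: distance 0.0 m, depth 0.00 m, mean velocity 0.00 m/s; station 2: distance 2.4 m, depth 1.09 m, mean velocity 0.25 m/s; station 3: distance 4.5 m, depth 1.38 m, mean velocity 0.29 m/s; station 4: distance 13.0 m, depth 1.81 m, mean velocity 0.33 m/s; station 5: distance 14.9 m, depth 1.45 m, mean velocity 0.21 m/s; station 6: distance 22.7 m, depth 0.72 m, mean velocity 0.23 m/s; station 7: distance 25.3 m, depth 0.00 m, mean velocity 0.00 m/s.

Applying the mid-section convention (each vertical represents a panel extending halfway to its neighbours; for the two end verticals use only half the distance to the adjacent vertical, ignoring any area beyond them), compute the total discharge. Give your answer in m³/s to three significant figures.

8.18 m³/s

w_2 = (4.5 − 0.0)/2 = 2.25 m; q_2 = 0.25 × 1.09 × 2.25 = 0.6131 m³/s
w_3 = (13.0 − 2.4)/2 = 5.3 m; q_3 = 0.29 × 1.38 × 5.3 = 2.121 m³/s
w_4 = (14.9 − 4.5)/2 = 5.2 m; q_4 = 0.33 × 1.81 × 5.2 = 3.106 m³/s
w_5 = (22.7 − 13.0)/2 = 4.85 m; q_5 = 0.21 × 1.45 × 4.85 = 1.477 m³/s
w_6 = (25.3 − 14.9)/2 = 5.2 m; q_6 = 0.23 × 0.72 × 5.2 = 0.8611 m³/s
Stations 1, 7 contribute zero (depth or velocity is 0).
Q = Σ qᵢ = 8.178 m³/s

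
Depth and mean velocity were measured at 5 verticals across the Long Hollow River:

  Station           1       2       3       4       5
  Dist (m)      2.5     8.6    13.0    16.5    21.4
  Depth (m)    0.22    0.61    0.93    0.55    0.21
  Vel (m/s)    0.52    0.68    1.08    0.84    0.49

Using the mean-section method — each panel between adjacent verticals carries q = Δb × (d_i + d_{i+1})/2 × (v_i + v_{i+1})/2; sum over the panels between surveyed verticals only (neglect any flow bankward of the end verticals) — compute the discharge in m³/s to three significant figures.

8.22 m³/s

Panel 1-2: Δb = 6.1 m, d̄ = (0.22+0.61)/2 = 0.415, v̄ = (0.52+0.68)/2 = 0.6 → q = 6.1×0.415×0.6 = 1.519 m³/s
Panel 2-3: Δb = 4.4 m, d̄ = (0.61+0.93)/2 = 0.77, v̄ = (0.68+1.08)/2 = 0.88 → q = 4.4×0.77×0.88 = 2.981 m³/s
Panel 3-4: Δb = 3.5 m, d̄ = (0.93+0.55)/2 = 0.74, v̄ = (1.08+0.84)/2 = 0.96 → q = 3.5×0.74×0.96 = 2.486 m³/s
Panel 4-5: Δb = 4.9 m, d̄ = (0.55+0.21)/2 = 0.38, v̄ = (0.84+0.49)/2 = 0.665 → q = 4.9×0.38×0.665 = 1.238 m³/s
Q = Σ q = 8.225 m³/s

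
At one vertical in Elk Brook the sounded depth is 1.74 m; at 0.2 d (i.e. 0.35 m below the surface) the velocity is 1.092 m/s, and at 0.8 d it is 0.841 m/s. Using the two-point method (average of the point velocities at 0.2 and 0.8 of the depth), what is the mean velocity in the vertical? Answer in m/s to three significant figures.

v̄ = (1.092 + 0.841) / 2 = 0.9665 m/s

0.967 m/s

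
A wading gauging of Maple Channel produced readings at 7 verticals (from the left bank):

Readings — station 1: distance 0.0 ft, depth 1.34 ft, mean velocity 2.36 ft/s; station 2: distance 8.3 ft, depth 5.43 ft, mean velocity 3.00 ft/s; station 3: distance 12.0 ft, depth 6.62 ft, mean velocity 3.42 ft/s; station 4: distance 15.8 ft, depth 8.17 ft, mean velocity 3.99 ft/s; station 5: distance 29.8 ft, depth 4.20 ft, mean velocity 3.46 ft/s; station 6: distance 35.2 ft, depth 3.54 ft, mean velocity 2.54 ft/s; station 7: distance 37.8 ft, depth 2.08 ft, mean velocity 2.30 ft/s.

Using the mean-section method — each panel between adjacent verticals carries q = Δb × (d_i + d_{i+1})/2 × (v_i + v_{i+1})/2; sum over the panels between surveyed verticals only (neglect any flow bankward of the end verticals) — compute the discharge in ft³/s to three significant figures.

Panel 1-2: Δb = 8.3 ft, d̄ = (1.34+5.43)/2 = 3.385, v̄ = (2.36+3.00)/2 = 2.68 → q = 8.3×3.385×2.68 = 75.30 ft³/s
Panel 2-3: Δb = 3.7 ft, d̄ = (5.43+6.62)/2 = 6.025, v̄ = (3.00+3.42)/2 = 3.21 → q = 3.7×6.025×3.21 = 71.56 ft³/s
Panel 3-4: Δb = 3.8 ft, d̄ = (6.62+8.17)/2 = 7.395, v̄ = (3.42+3.99)/2 = 3.705 → q = 3.8×7.395×3.705 = 104.1 ft³/s
Panel 4-5: Δb = 14 ft, d̄ = (8.17+4.20)/2 = 6.185, v̄ = (3.99+3.46)/2 = 3.725 → q = 14×6.185×3.725 = 322.5 ft³/s
Panel 5-6: Δb = 5.4 ft, d̄ = (4.20+3.54)/2 = 3.87, v̄ = (3.46+2.54)/2 = 3 → q = 5.4×3.87×3 = 62.69 ft³/s
Panel 6-7: Δb = 2.6 ft, d̄ = (3.54+2.08)/2 = 2.81, v̄ = (2.54+2.30)/2 = 2.42 → q = 2.6×2.81×2.42 = 17.68 ft³/s
Q = Σ q = 653.9 ft³/s

654 ft³/s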